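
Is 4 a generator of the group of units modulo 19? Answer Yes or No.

φ(19) = 19 − 1 = 18 = 2 · 3^2.
Test 4^(18/q) mod 19 for each prime factor q of 18:
4^9 ≡ 1 (mod 19)  [q = 2: ≡ 1 ✗]
4^6 ≡ 11 (mod 19)  [q = 3: ≢ 1 ✓]
4^9 ≡ 1 shows ord(4) | 9, strictly less than φ(19); not a primitive root.

No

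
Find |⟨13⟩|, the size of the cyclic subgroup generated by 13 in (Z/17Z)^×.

By Lagrange's theorem, ord_17(13) divides φ(17) = 17 − 1 = 16 = 2^4.
Divisors of 16: 1, 2, 4, 8, 16.
Compute 13^d (mod 17) for the divisors d until we hit 1:
13^1 ≡ 13
13^2 ≡ 16
13^4 ≡ 1
So ord_17(13) = 4.

4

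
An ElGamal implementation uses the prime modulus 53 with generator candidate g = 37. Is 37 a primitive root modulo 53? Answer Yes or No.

No

φ(53) = 53 − 1 = 52 = 2^2 · 13.
Test 37^(52/q) mod 53 for each prime factor q of 52:
37^26 ≡ 1 (mod 53)  [q = 2: ≡ 1 ✗]
37^4 ≡ 28 (mod 53)  [q = 13: ≢ 1 ✓]
Since 37^26 ≡ 1, the order of 37 divides 26 < 52, so 37 is not a primitive root.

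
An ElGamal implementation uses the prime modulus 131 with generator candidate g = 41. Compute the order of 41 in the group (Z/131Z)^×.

65

The order of 41 must divide φ(131) = 131 − 1 = 130 = 2 · 5 · 13.
Divisors of 130: 1, 2, 5, 10, 13, 26, 65, 130.
Evaluate successive powers at the divisors of 130:
41^1 ≡ 41 (mod 131)
41^2 ≡ 109 (mod 131)
41^5 ≡ 63 (mod 131)
41^10 ≡ 39 (mod 131)
41^13 ≡ 61 (mod 131)
41^26 ≡ 53 (mod 131)
41^65 ≡ 1 (mod 131) ✓
Therefore the multiplicative order of 41 modulo 131 is 65.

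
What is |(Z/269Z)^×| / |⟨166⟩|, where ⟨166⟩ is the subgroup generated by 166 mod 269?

4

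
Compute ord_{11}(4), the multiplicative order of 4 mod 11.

5

The order of 4 must divide φ(11) = 11 − 1 = 10 = 2 · 5.
Divisors of 10: 1, 2, 5, 10.
Check 4^d mod 11 for each divisor in increasing order:
4^1 ≡ 4
4^2 ≡ 5
4^5 ≡ 1
So ord_11(4) = 5.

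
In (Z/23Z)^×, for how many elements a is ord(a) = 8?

0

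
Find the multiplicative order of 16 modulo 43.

7

ord(16) | φ(43) = 43 − 1 = 42 = 2 · 3 · 7.
Divisors of 42: 1, 2, 3, 6, 7, 14, 21, 42.
Evaluate successive powers at the divisors of 42:
16^1 ≡ 16 (mod 43)
16^2 ≡ 41 (mod 43)
16^3 ≡ 11 (mod 43)
16^6 ≡ 35 (mod 43)
16^7 ≡ 1 (mod 43) ✓
So ord_43(16) = 7.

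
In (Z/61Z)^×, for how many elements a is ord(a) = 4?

φ(61) = 61 − 1 = 60 = 2^2 · 3 · 5.
In a cyclic group of order 60, there are φ(d) elements of order d for each divisor d of 60, and zero for non-divisors.
4 = 2^2 divides 60, and φ(4) = 2.

2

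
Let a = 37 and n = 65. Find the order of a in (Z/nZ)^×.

12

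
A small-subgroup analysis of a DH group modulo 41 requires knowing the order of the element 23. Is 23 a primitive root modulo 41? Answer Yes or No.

No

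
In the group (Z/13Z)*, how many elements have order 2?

1

φ(13) = 13 − 1 = 12 = 2^2 · 3.
(Z/13Z)^× is cyclic (|G| = 12); a cyclic group of order m has exactly φ(d) elements of each order d | m, and none otherwise.
2 | 12, and φ(2) = 2 − 1 = 1.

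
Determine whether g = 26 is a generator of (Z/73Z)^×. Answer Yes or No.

Yes

φ(73) = 73 − 1 = 72 = 2^3 · 3^2.
26 is a primitive root mod 73 iff 26^(φ(73)/q) ≢ 1 for every prime q | φ(73), i.e. q ∈ {2, 3}.
26^36 ≡ 72 (mod 73)  [q = 2: ≢ 1 ✓]
26^24 ≡ 8 (mod 73)  [q = 3: ≢ 1 ✓]
All checks pass, so 26 has order 72 and is a primitive root modulo 73.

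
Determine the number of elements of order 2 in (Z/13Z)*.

1

φ(13) = 13 − 1 = 12 = 2^2 · 3.
Since (Z/13Z)^× is cyclic of order 12, the number of elements of order d is φ(d) when d | 12 and 0 otherwise.
2 | 12, and φ(2) = 2 − 1 = 1.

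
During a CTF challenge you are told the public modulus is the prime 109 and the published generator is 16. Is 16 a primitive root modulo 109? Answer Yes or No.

No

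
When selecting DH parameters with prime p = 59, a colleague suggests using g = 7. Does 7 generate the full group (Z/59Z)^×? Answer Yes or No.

φ(59) = 59 − 1 = 58 = 2 · 29.
7 is a primitive root mod 59 iff 7^(φ(59)/q) ≢ 1 for every prime q | φ(59), i.e. q ∈ {2, 29}.
7^29 ≡ 1 (mod 59)  [q = 2: ≡ 1 ✗]
7^2 ≡ 49 (mod 59)  [q = 29: ≢ 1 ✓]
Since 7^29 ≡ 1, the order of 7 divides 29 < 58, so 7 is not a primitive root.

No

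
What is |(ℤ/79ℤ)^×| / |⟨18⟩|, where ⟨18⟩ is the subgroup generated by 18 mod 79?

6

By Lagrange's theorem, ord_79(18) divides φ(79) = 79 − 1 = 78 = 2 · 3 · 13.
Divisors of 78: 1, 2, 3, 6, 13, 26, 39, 78.
Compute 18^d (mod 79) for the divisors d until we hit 1:
18^1 ≡ 18
18^2 ≡ 8
18^3 ≡ 65
18^6 ≡ 38
18^13 ≡ 1
Thus |⟨18⟩| = ord(18) = 13.
[(Z/79Z)^× : ⟨18⟩] = 78/13 = 6.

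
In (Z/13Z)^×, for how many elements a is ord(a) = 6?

φ(13) = 13 − 1 = 12 = 2^2 · 3.
In a cyclic group of order 12, there are φ(d) elements of order d for each divisor d of 12, and zero for non-divisors.
6 = 2 · 3 divides 12, and φ(6) = 2.

2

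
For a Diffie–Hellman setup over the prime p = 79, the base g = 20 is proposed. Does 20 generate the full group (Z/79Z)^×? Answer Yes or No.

No

φ(79) = 79 − 1 = 78 = 2 · 3 · 13.
An element g generates (Z/79Z)^× iff g^(78/q) ≢ 1 (mod 79) for each prime q ∈ {2, 3, 13}.
20^39 ≡ 1 (mod 79)  [q = 2: ≡ 1 ✗]
20^26 ≡ 23 (mod 79)  [q = 3: ≢ 1 ✓]
20^6 ≡ 46 (mod 79)  [q = 13: ≢ 1 ✓]
Since 20^39 ≡ 1, the order of 20 divides 39 < 78, so 20 is not a primitive root.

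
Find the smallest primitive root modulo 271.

6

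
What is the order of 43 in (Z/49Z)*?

The order of 43 must divide φ(49) = φ(7^2) = 7·(7−1) = 42 = 2 · 3 · 7.
Divisors of 42: 1, 2, 3, 6, 7, 14, 21, 42.
Test each divisor d:
43^1 ≡ 43 (mod 49)
43^2 ≡ 36 (mod 49)
43^3 ≡ 29 (mod 49)
43^6 ≡ 8 (mod 49)
43^7 ≡ 1 (mod 49) ✓
So ord_49(43) = 7.

7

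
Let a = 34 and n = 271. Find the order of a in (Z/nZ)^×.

45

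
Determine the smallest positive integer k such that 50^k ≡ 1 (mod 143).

By Lagrange's theorem, ord_143(50) divides φ(143) = φ(11·13) = (11−1)·(13−1) = 10·12 = 120 = 2^3 · 3 · 5.
Divisors of 120: 1, 2, 3, 4, 5, 6, 8, 10, 12, 15, 20, 24, 30, 40, 60, 120.
Test each divisor d:
50^1 ≡ 50 (mod 143)
50^2 ≡ 69 (mod 143)
50^3 ≡ 18 (mod 143)
50^4 ≡ 42 (mod 143)
50^5 ≡ 98 (mod 143)
50^6 ≡ 38 (mod 143)
50^8 ≡ 48 (mod 143)
50^10 ≡ 23 (mod 143)
50^12 ≡ 14 (mod 143)
50^15 ≡ 109 (mod 143)
50^20 ≡ 100 (mod 143)
50^24 ≡ 53 (mod 143)
50^30 ≡ 12 (mod 143)
50^40 ≡ 133 (mod 143)
50^60 ≡ 1 (mod 143) ✓
Therefore the multiplicative order of 50 modulo 143 is 60.

60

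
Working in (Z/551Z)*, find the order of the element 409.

252

The order of 409 must divide φ(551) = φ(19·29) = (19−1)·(29−1) = 18·28 = 504 = 2^3 · 3^2 · 7.
Divisors of 504: 1, 2, 3, 4, 6, 7, 8, 9, 12, 14, 18, 21, 24, 28, 36, 42, 56, 63, 72, 84, 126, 168, 252, 504.
Compute 409^d (mod 551) for the divisors d until we hit 1:
409^1 ≡ 409
409^2 ≡ 328
409^3 ≡ 259
409^4 ≡ 139
409^6 ≡ 410
409^7 ≡ 186
409^8 ≡ 36
409^9 ≡ 398
409^12 ≡ 45
409^14 ≡ 434
409^18 ≡ 267
409^21 ≡ 278
409^24 ≡ 372
409^28 ≡ 465
409^36 ≡ 210
409^42 ≡ 144
409^56 ≡ 233
409^63 ≡ 360
409^72 ≡ 20
409^84 ≡ 349
409^126 ≡ 115
409^168 ≡ 30
409^252 ≡ 1
Therefore the multiplicative order of 409 modulo 551 is 252.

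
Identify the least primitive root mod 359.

7

φ(359) = 359 − 1 = 358 = 2 · 179.
g is a primitive root iff g^(358/q) ≢ 1 (mod 359) for each prime q ∈ {2, 179}.
g = 2: 2^179 ≡ 1 — hits 1, so not a primitive root.
g = 3: 3^179 ≡ 1 — hits 1, so not a primitive root.
g = 4: 4^179 ≡ 1 — hits 1, so not a primitive root.
g = 5: 5^179 ≡ 1 — hits 1, so not a primitive root.
g = 6: 6^179 ≡ 1 — hits 1, so not a primitive root.
g = 7: 7^179 ≡ 358; 7^2 ≡ 49 — none is 1, so 7 is a primitive root.
So 7 is the smallest generator of (Z/359Z)^×.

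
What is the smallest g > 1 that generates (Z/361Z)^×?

φ(361) = φ(19^2) = 19·(19−1) = 342 = 2 · 3^2 · 19.
Test candidates g = 2, 3, … against the prime factors q ∈ {2, 3, 19} of φ(361): g is a generator iff g^(342/q) ≢ 1 for every such q.
g = 2: 2^171 ≡ 360; 2^114 ≡ 292; 2^18 ≡ 58 — none is 1, so 2 is a primitive root.
Hence the least primitive root of 361 is 2.

2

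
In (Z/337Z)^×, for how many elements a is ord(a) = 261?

φ(337) = 337 − 1 = 336 = 2^4 · 3 · 7.
(Z/337Z)^× is cyclic (|G| = 336); a cyclic group of order m has exactly φ(d) elements of each order d | m, and none otherwise.
Since 261 ∤ 336, the count is 0.

0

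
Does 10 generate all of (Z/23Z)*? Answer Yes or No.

Yes

φ(23) = 23 − 1 = 22 = 2 · 11.
Test 10^(22/q) mod 23 for each prime factor q of 22:
10^11 ≡ 22 (mod 23)  [q = 2: ≢ 1 ✓]
10^2 ≡ 8 (mod 23)  [q = 11: ≢ 1 ✓]
None equal 1, so ord_23(10) = 22: 10 is a primitive root.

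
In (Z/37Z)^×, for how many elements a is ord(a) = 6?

φ(37) = 37 − 1 = 36 = 2^2 · 3^2.
(Z/37Z)^× is cyclic (|G| = 36); a cyclic group of order m has exactly φ(d) elements of each order d | m, and none otherwise.
6 = 2 · 3 divides 36, and φ(6) = 2.

2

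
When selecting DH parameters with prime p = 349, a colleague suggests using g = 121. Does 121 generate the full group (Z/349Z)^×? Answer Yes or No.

No

φ(349) = 349 − 1 = 348 = 2^2 · 3 · 29.
121 is a primitive root mod 349 iff 121^(φ(349)/q) ≢ 1 for every prime q | φ(349), i.e. q ∈ {2, 3, 29}.
121^174 ≡ 1 (mod 349)  [q = 2: ≡ 1 ✗]
121^116 ≡ 1 (mod 349)  [q = 3: ≡ 1 ✗]
121^12 ≡ 31 (mod 349)  [q = 29: ≢ 1 ✓]
121^174 ≡ 1 shows ord(121) | 174, strictly less than φ(349); not a primitive root.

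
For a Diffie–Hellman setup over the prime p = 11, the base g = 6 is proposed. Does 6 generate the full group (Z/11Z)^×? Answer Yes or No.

φ(11) = 11 − 1 = 10 = 2 · 5.
An element g generates (Z/11Z)^× iff g^(10/q) ≢ 1 (mod 11) for each prime q ∈ {2, 5}.
6^5 ≡ 10 (mod 11)  [q = 2: ≢ 1 ✓]
6^2 ≡ 3 (mod 11)  [q = 5: ≢ 1 ✓]
None equal 1, so ord_11(6) = 10: 6 is a primitive root.

Yes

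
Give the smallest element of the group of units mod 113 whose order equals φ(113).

φ(113) = 113 − 1 = 112 = 2^4 · 7.
Test candidates g = 2, 3, … against the prime factors q ∈ {2, 7} of φ(113): g is a generator iff g^(112/q) ≢ 1 for every such q.
g = 2: 2^56 ≡ 1 — hits 1, so not a primitive root.
g = 3: 3^56 ≡ 112; 3^16 ≡ 49 — none is 1, so 3 is a primitive root.
So 3 is the smallest generator of (Z/113Z)^×.

3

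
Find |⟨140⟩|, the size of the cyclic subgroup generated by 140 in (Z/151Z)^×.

150

By Lagrange's theorem, ord_151(140) divides φ(151) = 151 − 1 = 150 = 2 · 3 · 5^2.
Divisors of 150: 1, 2, 3, 5, 6, 10, 15, 25, 30, 50, 75, 150.
Evaluate successive powers at the divisors of 150:
140^1 ≡ 140 (mod 151)
140^2 ≡ 121 (mod 151)
140^3 ≡ 28 (mod 151)
140^5 ≡ 66 (mod 151)
140^6 ≡ 29 (mod 151)
140^10 ≡ 128 (mod 151)
140^15 ≡ 143 (mod 151)
140^25 ≡ 33 (mod 151)
140^30 ≡ 64 (mod 151)
140^50 ≡ 32 (mod 151)
140^75 ≡ 150 (mod 151)
140^150 ≡ 1 (mod 151) ✓
The smallest such exponent is 150, so the order of 140 is 150.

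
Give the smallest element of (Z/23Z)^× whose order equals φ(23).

5

φ(23) = 23 − 1 = 22 = 2 · 11.
g is a primitive root iff g^(22/q) ≢ 1 (mod 23) for each prime q ∈ {2, 11}.
g = 2: 2^11 ≡ 1 — hits 1, so not a primitive root.
g = 3: 3^11 ≡ 1 — hits 1, so not a primitive root.
g = 4: 4^11 ≡ 1 — hits 1, so not a primitive root.
g = 5: 5^11 ≡ 22; 5^2 ≡ 2 — none is 1, so 5 is a primitive root.
So 5 is the smallest generator of (Z/23Z)^×.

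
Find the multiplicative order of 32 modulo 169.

ord(32) | φ(169) = φ(13^2) = 13·(13−1) = 156 = 2^2 · 3 · 13.
Divisors of 156: 1, 2, 3, 4, 6, 12, 13, 26, 39, 52, 78, 156.
Test each divisor d:
32^1 ≡ 32 (mod 169)
32^2 ≡ 10 (mod 169)
32^3 ≡ 151 (mod 169)
32^4 ≡ 100 (mod 169)
32^6 ≡ 155 (mod 169)
32^12 ≡ 27 (mod 169)
32^13 ≡ 19 (mod 169)
32^26 ≡ 23 (mod 169)
32^39 ≡ 99 (mod 169)
32^52 ≡ 22 (mod 169)
32^78 ≡ 168 (mod 169)
32^156 ≡ 1 (mod 169) ✓
Hence ord(32) = 156.

156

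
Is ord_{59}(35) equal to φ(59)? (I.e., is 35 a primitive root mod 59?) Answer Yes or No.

No

φ(59) = 59 − 1 = 58 = 2 · 29.
Test 35^(58/q) mod 59 for each prime factor q of 58:
35^29 ≡ 1 (mod 59)  [q = 2: ≡ 1 ✗]
35^2 ≡ 45 (mod 59)  [q = 29: ≢ 1 ✓]
Since 35^29 ≡ 1, the order of 35 divides 29 < 58, so 35 is not a primitive root.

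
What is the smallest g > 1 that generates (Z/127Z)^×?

φ(127) = 127 − 1 = 126 = 2 · 3^2 · 7.
g is a primitive root iff g^(126/q) ≢ 1 (mod 127) for each prime q ∈ {2, 3, 7}.
g = 2: 2^63 ≡ 1 — hits 1, so not a primitive root.
g = 3: 3^63 ≡ 126; 3^42 ≡ 107; 3^18 ≡ 4 — none is 1, so 3 is a primitive root.
So 3 is the smallest generator of (Z/127Z)^×.

3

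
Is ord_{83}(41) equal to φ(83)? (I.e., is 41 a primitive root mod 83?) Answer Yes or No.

No

φ(83) = 83 − 1 = 82 = 2 · 41.
It suffices to check that the order of 41 is not a proper divisor of 82: compute 41^(82/q) for q ∈ {2, 41}.
41^41 ≡ 1 (mod 83)  [q = 2: ≡ 1 ✗]
41^2 ≡ 21 (mod 83)  [q = 41: ≢ 1 ✓]
Since 41^41 ≡ 1, the order of 41 divides 41 < 82, so 41 is not a primitive root.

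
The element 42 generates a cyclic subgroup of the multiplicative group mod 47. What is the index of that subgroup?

ord(42) | φ(47) = 47 − 1 = 46 = 2 · 23.
Divisors of 46: 1, 2, 23, 46.
Evaluate successive powers at the divisors of 46:
42^1 ≡ 42
42^2 ≡ 25
42^23 ≡ 1
Thus |⟨42⟩| = ord(42) = 23.
Index = |(Z/47Z)^×| / |⟨42⟩| = 46 / 23 = 2.

2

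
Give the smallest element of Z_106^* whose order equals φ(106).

3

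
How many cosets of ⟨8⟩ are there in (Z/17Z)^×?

2

By Lagrange's theorem, ord_17(8) divides φ(17) = 17 − 1 = 16 = 2^4.
Divisors of 16: 1, 2, 4, 8, 16.
Check 8^d mod 17 for each divisor in increasing order:
8^1 ≡ 8 (mod 17)
8^2 ≡ 13 (mod 17)
8^4 ≡ 16 (mod 17)
8^8 ≡ 1 (mod 17) ✓
Thus |⟨8⟩| = ord(8) = 8.
The index is φ(17) / ord(8) = 16 / 8 = 2.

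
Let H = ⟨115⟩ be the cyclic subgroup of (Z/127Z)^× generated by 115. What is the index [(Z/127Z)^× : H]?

2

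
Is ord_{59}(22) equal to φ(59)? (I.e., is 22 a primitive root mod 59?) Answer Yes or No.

No

φ(59) = 59 − 1 = 58 = 2 · 29.
22 is a primitive root mod 59 iff 22^(φ(59)/q) ≢ 1 for every prime q | φ(59), i.e. q ∈ {2, 29}.
22^29 ≡ 1 (mod 59)  [q = 2: ≡ 1 ✗]
22^2 ≡ 12 (mod 59)  [q = 29: ≢ 1 ✓]
Since 22^29 ≡ 1, the order of 22 divides 29 < 58, so 22 is not a primitive root.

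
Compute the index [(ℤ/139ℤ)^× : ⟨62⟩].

3

By Lagrange's theorem, ord_139(62) divides φ(139) = 139 − 1 = 138 = 2 · 3 · 23.
Divisors of 138: 1, 2, 3, 6, 23, 46, 69, 138.
Test each divisor d:
62^1 ≡ 62 (mod 139)
62^2 ≡ 91 (mod 139)
62^3 ≡ 82 (mod 139)
62^6 ≡ 52 (mod 139)
62^23 ≡ 138 (mod 139)
62^46 ≡ 1 (mod 139) ✓
The order of 62 is 46, so the subgroup it generates has 46 elements.
Index = |(Z/139Z)^×| / |⟨62⟩| = 138 / 46 = 3.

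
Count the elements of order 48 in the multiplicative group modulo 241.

φ(241) = 241 − 1 = 240 = 2^4 · 3 · 5.
In a cyclic group of order 240, there are φ(d) elements of order d for each divisor d of 240, and zero for non-divisors.
48 = 2^4 · 3 divides 240, and φ(48) = 16.

16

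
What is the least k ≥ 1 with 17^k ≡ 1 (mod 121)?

By Lagrange's theorem, ord_121(17) divides φ(121) = φ(11^2) = 11·(11−1) = 110 = 2 · 5 · 11.
Divisors of 110: 1, 2, 5, 10, 11, 22, 55, 110.
Evaluate successive powers at the divisors of 110:
17^1 ≡ 17 (mod 121)
17^2 ≡ 47 (mod 121)
17^5 ≡ 43 (mod 121)
17^10 ≡ 34 (mod 121)
17^11 ≡ 94 (mod 121)
17^22 ≡ 3 (mod 121)
17^55 ≡ 120 (mod 121)
17^110 ≡ 1 (mod 121) ✓
Hence ord(17) = 110.

110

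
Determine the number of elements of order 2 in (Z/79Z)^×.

1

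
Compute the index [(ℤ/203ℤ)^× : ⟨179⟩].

4

ord(179) | φ(203) = φ(7·29) = (7−1)·(29−1) = 6·28 = 168 = 2^3 · 3 · 7.
Divisors of 168: 1, 2, 3, 4, 6, 7, 8, 12, 14, 21, 24, 28, 42, 56, 84, 168.
Check 179^d mod 203 for each divisor in increasing order:
179^1 ≡ 179 (mod 203)
179^2 ≡ 170 (mod 203)
179^3 ≡ 183 (mod 203)
179^4 ≡ 74 (mod 203)
179^6 ≡ 197 (mod 203)
179^7 ≡ 144 (mod 203)
179^8 ≡ 198 (mod 203)
179^12 ≡ 36 (mod 203)
179^14 ≡ 30 (mod 203)
179^21 ≡ 57 (mod 203)
179^24 ≡ 78 (mod 203)
179^28 ≡ 88 (mod 203)
179^42 ≡ 1 (mod 203) ✓
Thus |⟨179⟩| = ord(179) = 42.
The index is φ(203) / ord(179) = 168 / 42 = 4.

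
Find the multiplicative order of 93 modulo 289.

ord(93) | φ(289) = φ(17^2) = 17·(17−1) = 272 = 2^4 · 17.
Divisors of 272: 1, 2, 4, 8, 16, 17, 34, 68, 136, 272.
Compute 93^d (mod 289) for the divisors d until we hit 1:
93^1 ≡ 93 (mod 289)
93^2 ≡ 268 (mod 289)
93^4 ≡ 152 (mod 289)
93^8 ≡ 273 (mod 289)
93^16 ≡ 256 (mod 289)
93^17 ≡ 110 (mod 289)
93^34 ≡ 251 (mod 289)
93^68 ≡ 288 (mod 289)
93^136 ≡ 1 (mod 289) ✓
The smallest such exponent is 136, so the order of 93 is 136.

136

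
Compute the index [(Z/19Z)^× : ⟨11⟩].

6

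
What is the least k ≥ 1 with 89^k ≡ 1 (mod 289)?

68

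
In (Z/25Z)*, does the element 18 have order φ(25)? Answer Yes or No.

No

φ(25) = φ(5^2) = 5·(5−1) = 20 = 2^2 · 5.
An element g generates (Z/25Z)^× iff g^(20/q) ≢ 1 (mod 25) for each prime q ∈ {2, 5}.
18^10 ≡ 24 (mod 25)  [q = 2: ≢ 1 ✓]
18^4 ≡ 1 (mod 25)  [q = 5: ≡ 1 ✗]
The check at q = 5 fails, so 18 generates a proper subgroup.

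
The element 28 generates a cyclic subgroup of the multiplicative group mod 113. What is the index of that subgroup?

16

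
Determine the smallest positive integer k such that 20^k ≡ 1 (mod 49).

14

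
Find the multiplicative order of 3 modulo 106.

Since 3 ∈ (Z/106Z)^×, its order divides φ(106) = φ(2)·φ(53) = 1·52 = 52 = 2^2 · 13.
Divisors of 52: 1, 2, 4, 13, 26, 52.
Test each divisor d:
3^1 ≡ 3 (mod 106)
3^2 ≡ 9 (mod 106)
3^4 ≡ 81 (mod 106)
3^13 ≡ 83 (mod 106)
3^26 ≡ 105 (mod 106)
3^52 ≡ 1 (mod 106) ✓
So ord_106(3) = 52.

52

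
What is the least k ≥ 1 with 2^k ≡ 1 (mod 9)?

6

The order of 2 must divide φ(9) = φ(3^2) = 3·(3−1) = 6 = 2 · 3.
Divisors of 6: 1, 2, 3, 6.
Check 2^d mod 9 for each divisor in increasing order:
2^1 ≡ 2 (mod 9)
2^2 ≡ 4 (mod 9)
2^3 ≡ 8 (mod 9)
2^6 ≡ 1 (mod 9) ✓
The smallest such exponent is 6, so the order of 2 is 6.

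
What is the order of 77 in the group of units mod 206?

The order of 77 must divide φ(206) = φ(2)·φ(103) = 1·102 = 102 = 2 · 3 · 17.
Divisors of 102: 1, 2, 3, 6, 17, 34, 51, 102.
Compute 77^d (mod 206) for the divisors d until we hit 1:
77^1 ≡ 77 (mod 206)
77^2 ≡ 161 (mod 206)
77^3 ≡ 37 (mod 206)
77^6 ≡ 133 (mod 206)
77^17 ≡ 47 (mod 206)
77^34 ≡ 149 (mod 206)
77^51 ≡ 205 (mod 206)
77^102 ≡ 1 (mod 206) ✓
So ord_206(77) = 102.

102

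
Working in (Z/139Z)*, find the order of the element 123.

The order of 123 must divide φ(139) = 139 − 1 = 138 = 2 · 3 · 23.
Divisors of 138: 1, 2, 3, 6, 23, 46, 69, 138.
Check 123^d mod 139 for each divisor in increasing order:
123^1 ≡ 123
123^2 ≡ 117
123^3 ≡ 74
123^6 ≡ 55
123^23 ≡ 97
123^46 ≡ 96
123^69 ≡ 138
123^138 ≡ 1
So ord_139(123) = 138.

138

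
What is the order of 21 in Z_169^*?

52

ord(21) | φ(169) = φ(13^2) = 13·(13−1) = 156 = 2^2 · 3 · 13.
Divisors of 156: 1, 2, 3, 4, 6, 12, 13, 26, 39, 52, 78, 156.
Check 21^d mod 169 for each divisor in increasing order:
21^1 ≡ 21 (mod 169)
21^2 ≡ 103 (mod 169)
21^3 ≡ 135 (mod 169)
21^4 ≡ 131 (mod 169)
21^6 ≡ 142 (mod 169)
21^12 ≡ 53 (mod 169)
21^13 ≡ 99 (mod 169)
21^26 ≡ 168 (mod 169)
21^39 ≡ 70 (mod 169)
21^52 ≡ 1 (mod 169) ✓
Hence ord(21) = 52.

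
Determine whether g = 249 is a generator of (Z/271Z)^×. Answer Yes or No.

Yes

φ(271) = 271 − 1 = 270 = 2 · 3^3 · 5.
An element g generates (Z/271Z)^× iff g^(270/q) ≢ 1 (mod 271) for each prime q ∈ {2, 3, 5}.
249^135 ≡ 270 (mod 271)  [q = 2: ≢ 1 ✓]
249^90 ≡ 28 (mod 271)  [q = 3: ≢ 1 ✓]
249^54 ≡ 100 (mod 271)  [q = 5: ≢ 1 ✓]
All checks pass, so 249 has order 270 and is a primitive root modulo 271.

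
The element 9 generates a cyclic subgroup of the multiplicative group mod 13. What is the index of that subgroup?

4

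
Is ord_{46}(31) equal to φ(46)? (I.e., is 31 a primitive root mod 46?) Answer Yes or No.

φ(46) = φ(2)·φ(23) = 1·22 = 22 = 2 · 11.
Test 31^(22/q) mod 46 for each prime factor q of 22:
31^11 ≡ 1 (mod 46)  [q = 2: ≡ 1 ✗]
31^2 ≡ 41 (mod 46)  [q = 11: ≢ 1 ✓]
Since 31^11 ≡ 1, the order of 31 divides 11 < 22, so 31 is not a primitive root.

No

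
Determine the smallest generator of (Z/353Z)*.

3

φ(353) = 353 − 1 = 352 = 2^5 · 11.
g is a primitive root iff g^(352/q) ≢ 1 (mod 353) for each prime q ∈ {2, 11}.
g = 2: 2^176 ≡ 1 — hits 1, so not a primitive root.
g = 3: 3^176 ≡ 352; 3^32 ≡ 140 — none is 1, so 3 is a primitive root.
Hence the least primitive root of 353 is 3.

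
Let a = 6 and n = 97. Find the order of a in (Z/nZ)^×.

12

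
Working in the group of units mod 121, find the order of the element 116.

110

The order of 116 must divide φ(121) = φ(11^2) = 11·(11−1) = 110 = 2 · 5 · 11.
Divisors of 110: 1, 2, 5, 10, 11, 22, 55, 110.
Evaluate successive powers at the divisors of 110:
116^1 ≡ 116 (mod 121)
116^2 ≡ 25 (mod 121)
116^5 ≡ 21 (mod 121)
116^10 ≡ 78 (mod 121)
116^11 ≡ 94 (mod 121)
116^22 ≡ 3 (mod 121)
116^55 ≡ 120 (mod 121)
116^110 ≡ 1 (mod 121) ✓
Therefore the multiplicative order of 116 modulo 121 is 110.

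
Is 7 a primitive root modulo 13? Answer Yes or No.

Yes

φ(13) = 13 − 1 = 12 = 2^2 · 3.
7 is a primitive root mod 13 iff 7^(φ(13)/q) ≢ 1 for every prime q | φ(13), i.e. q ∈ {2, 3}.
7^6 ≡ 12 (mod 13)  [q = 2: ≢ 1 ✓]
7^4 ≡ 9 (mod 13)  [q = 3: ≢ 1 ✓]
None equal 1, so ord_13(7) = 12: 7 is a primitive root.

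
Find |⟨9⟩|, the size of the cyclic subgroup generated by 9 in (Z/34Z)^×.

ord(9) | φ(34) = φ(2)·φ(17) = 1·16 = 16 = 2^4.
Divisors of 16: 1, 2, 4, 8, 16.
Check 9^d mod 34 for each divisor in increasing order:
9^1 ≡ 9 (mod 34)
9^2 ≡ 13 (mod 34)
9^4 ≡ 33 (mod 34)
9^8 ≡ 1 (mod 34) ✓
Hence ord(9) = 8.

8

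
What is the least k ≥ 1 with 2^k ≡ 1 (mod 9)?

6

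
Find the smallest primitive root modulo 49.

φ(49) = φ(7^2) = 7·(7−1) = 42 = 2 · 3 · 7.
g is a primitive root iff g^(42/q) ≢ 1 (mod 49) for each prime q ∈ {2, 3, 7}.
g = 2: 2^21 ≡ 1 — hits 1, so not a primitive root.
g = 3: 3^21 ≡ 48; 3^14 ≡ 30; 3^6 ≡ 43 — none is 1, so 3 is a primitive root.
Hence the least primitive root of 49 is 3.

3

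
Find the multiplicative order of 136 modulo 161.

66

ord(136) | φ(161) = φ(7·23) = (7−1)·(23−1) = 6·22 = 132 = 2^2 · 3 · 11.
Divisors of 132: 1, 2, 3, 4, 6, 11, 12, 22, 33, 44, 66, 132.
Compute 136^d (mod 161) for the divisors d until we hit 1:
136^1 ≡ 136 (mod 161)
136^2 ≡ 142 (mod 161)
136^3 ≡ 153 (mod 161)
136^4 ≡ 39 (mod 161)
136^6 ≡ 64 (mod 161)
136^11 ≡ 68 (mod 161)
136^12 ≡ 71 (mod 161)
136^22 ≡ 116 (mod 161)
136^33 ≡ 160 (mod 161)
136^44 ≡ 93 (mod 161)
136^66 ≡ 1 (mod 161) ✓
The smallest such exponent is 66, so the order of 136 is 66.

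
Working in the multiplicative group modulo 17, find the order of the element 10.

By Lagrange's theorem, ord_17(10) divides φ(17) = 17 − 1 = 16 = 2^4.
Divisors of 16: 1, 2, 4, 8, 16.
Compute 10^d (mod 17) for the divisors d until we hit 1:
10^1 ≡ 10
10^2 ≡ 15
10^4 ≡ 4
10^8 ≡ 16
10^16 ≡ 1
Therefore the multiplicative order of 10 modulo 17 is 16.

16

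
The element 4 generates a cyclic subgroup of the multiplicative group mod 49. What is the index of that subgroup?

2

The order of 4 must divide φ(49) = φ(7^2) = 7·(7−1) = 42 = 2 · 3 · 7.
Divisors of 42: 1, 2, 3, 6, 7, 14, 21, 42.
Check 4^d mod 49 for each divisor in increasing order:
4^1 ≡ 4
4^2 ≡ 16
4^3 ≡ 15
4^6 ≡ 29
4^7 ≡ 18
4^14 ≡ 30
4^21 ≡ 1
Thus |⟨4⟩| = ord(4) = 21.
Index = |(Z/49Z)^×| / |⟨4⟩| = 42 / 21 = 2.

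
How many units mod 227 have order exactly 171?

0

φ(227) = 227 − 1 = 226 = 2 · 113.
In a cyclic group of order 226, there are φ(d) elements of order d for each divisor d of 226, and zero for non-divisors.
Here 226 is not a multiple of 171, so there are no elements of order 171.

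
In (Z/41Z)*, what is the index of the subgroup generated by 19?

1

Since 19 ∈ (Z/41Z)^×, its order divides φ(41) = 41 − 1 = 40 = 2^3 · 5.
Divisors of 40: 1, 2, 4, 5, 8, 10, 20, 40.
Evaluate successive powers at the divisors of 40:
19^1 ≡ 19 (mod 41)
19^2 ≡ 33 (mod 41)
19^4 ≡ 23 (mod 41)
19^5 ≡ 27 (mod 41)
19^8 ≡ 37 (mod 41)
19^10 ≡ 32 (mod 41)
19^20 ≡ 40 (mod 41)
19^40 ≡ 1 (mod 41) ✓
The order of 19 is 40, so the subgroup it generates has 40 elements.
The index is φ(41) / ord(19) = 40 / 40 = 1.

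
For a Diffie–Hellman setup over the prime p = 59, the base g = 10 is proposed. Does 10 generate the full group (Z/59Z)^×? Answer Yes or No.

φ(59) = 59 − 1 = 58 = 2 · 29.
Test 10^(58/q) mod 59 for each prime factor q of 58:
10^29 ≡ 58 (mod 59)  [q = 2: ≢ 1 ✓]
10^2 ≡ 41 (mod 59)  [q = 29: ≢ 1 ✓]
Every test exponent gives a nontrivial residue, hence 10 generates the full group.

Yes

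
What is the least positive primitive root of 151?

φ(151) = 151 − 1 = 150 = 2 · 3 · 5^2.
g is a primitive root iff g^(150/q) ≢ 1 (mod 151) for each prime q ∈ {2, 3, 5}.
g = 2: 2^75 ≡ 1 — hits 1, so not a primitive root.
g = 3: 3^75 ≡ 150; 3^50 ≡ 1 — hits 1, so not a primitive root.
g = 4: 4^75 ≡ 1 — hits 1, so not a primitive root.
g = 5: 5^75 ≡ 1 — hits 1, so not a primitive root.
g = 6: 6^75 ≡ 150; 6^50 ≡ 32; 6^30 ≡ 59 — none is 1, so 6 is a primitive root.
So 6 is the smallest generator of (Z/151Z)^×.

6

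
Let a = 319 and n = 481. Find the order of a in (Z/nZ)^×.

The order of 319 must divide φ(481) = φ(13·37) = (13−1)·(37−1) = 12·36 = 432 = 2^4 · 3^3.
Divisors of 432: 1, 2, 3, 4, 6, 8, 9, 12, 16, 18, 24, 27, 36, 48, 54, 72, 108, 144, 216, 432.
Compute 319^d (mod 481) for the divisors d until we hit 1:
319^1 ≡ 319
319^2 ≡ 270
319^3 ≡ 31
319^4 ≡ 269
319^6 ≡ 480
319^8 ≡ 211
319^9 ≡ 450
319^12 ≡ 1
The smallest such exponent is 12, so the order of 319 is 12.

12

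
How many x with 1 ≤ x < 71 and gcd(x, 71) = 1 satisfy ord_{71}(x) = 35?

φ(71) = 71 − 1 = 70 = 2 · 5 · 7.
Since (Z/71Z)^× is cyclic of order 70, the number of elements of order d is φ(d) when d | 70 and 0 otherwise.
35 = 5 · 7 divides 70, and φ(35) = 24.

24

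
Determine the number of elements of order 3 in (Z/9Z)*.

φ(9) = φ(3^2) = 3·(3−1) = 6 = 2 · 3.
Since (Z/9Z)^× is cyclic of order 6, the number of elements of order d is φ(d) when d | 6 and 0 otherwise.
3 | 6, and φ(3) = 3 − 1 = 2.

2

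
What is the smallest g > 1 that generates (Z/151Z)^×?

6

φ(151) = 151 − 1 = 150 = 2 · 3 · 5^2.
Test candidates g = 2, 3, … against the prime factors q ∈ {2, 3, 5} of φ(151): g is a generator iff g^(150/q) ≢ 1 for every such q.
g = 2: 2^75 ≡ 1 — hits 1, so not a primitive root.
g = 3: 3^75 ≡ 150; 3^50 ≡ 1 — hits 1, so not a primitive root.
g = 4: 4^75 ≡ 1 — hits 1, so not a primitive root.
g = 5: 5^75 ≡ 1 — hits 1, so not a primitive root.
g = 6: 6^75 ≡ 150; 6^50 ≡ 32; 6^30 ≡ 59 — none is 1, so 6 is a primitive root.
So 6 is the smallest generator of (Z/151Z)^×.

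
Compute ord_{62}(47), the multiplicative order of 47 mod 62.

Since 47 ∈ (Z/62Z)^×, its order divides φ(62) = φ(2)·φ(31) = 1·30 = 30 = 2 · 3 · 5.
Divisors of 30: 1, 2, 3, 5, 6, 10, 15, 30.
Test each divisor d:
47^1 ≡ 47 (mod 62)
47^2 ≡ 39 (mod 62)
47^3 ≡ 35 (mod 62)
47^5 ≡ 1 (mod 62) ✓
So ord_62(47) = 5.

5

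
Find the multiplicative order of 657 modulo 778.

194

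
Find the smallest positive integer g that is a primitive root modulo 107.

2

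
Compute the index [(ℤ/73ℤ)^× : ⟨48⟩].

2

Since 48 ∈ (Z/73Z)^×, its order divides φ(73) = 73 − 1 = 72 = 2^3 · 3^2.
Divisors of 72: 1, 2, 3, 4, 6, 8, 9, 12, 18, 24, 36, 72.
Check 48^d mod 73 for each divisor in increasing order:
48^1 ≡ 48 (mod 73)
48^2 ≡ 41 (mod 73)
48^3 ≡ 70 (mod 73)
48^4 ≡ 2 (mod 73)
48^6 ≡ 9 (mod 73)
48^8 ≡ 4 (mod 73)
48^9 ≡ 46 (mod 73)
48^12 ≡ 8 (mod 73)
48^18 ≡ 72 (mod 73)
48^24 ≡ 64 (mod 73)
48^36 ≡ 1 (mod 73) ✓
The order of 48 is 36, so the subgroup it generates has 36 elements.
The index is φ(73) / ord(48) = 72 / 36 = 2.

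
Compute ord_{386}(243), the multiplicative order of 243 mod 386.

The order of 243 must divide φ(386) = φ(2)·φ(193) = 1·192 = 192 = 2^6 · 3.
Divisors of 192: 1, 2, 3, 4, 6, 8, 12, 16, 24, 32, 48, 64, 96, 192.
Check 243^d mod 386 for each divisor in increasing order:
243^1 ≡ 243
243^2 ≡ 377
243^3 ≡ 129
243^4 ≡ 81
243^6 ≡ 43
243^8 ≡ 385
243^12 ≡ 305
243^16 ≡ 1
Hence ord(243) = 16.

16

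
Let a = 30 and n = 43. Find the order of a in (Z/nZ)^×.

42

ord(30) | φ(43) = 43 − 1 = 42 = 2 · 3 · 7.
Divisors of 42: 1, 2, 3, 6, 7, 14, 21, 42.
Test each divisor d:
30^1 ≡ 30
30^2 ≡ 40
30^3 ≡ 39
30^6 ≡ 16
30^7 ≡ 7
30^14 ≡ 6
30^21 ≡ 42
30^42 ≡ 1
Hence ord(30) = 42.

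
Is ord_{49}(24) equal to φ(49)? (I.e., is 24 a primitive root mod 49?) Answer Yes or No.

Yes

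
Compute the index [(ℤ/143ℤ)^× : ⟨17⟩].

4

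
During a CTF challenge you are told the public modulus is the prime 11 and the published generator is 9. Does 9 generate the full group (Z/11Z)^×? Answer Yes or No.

No

φ(11) = 11 − 1 = 10 = 2 · 5.
Test 9^(10/q) mod 11 for each prime factor q of 10:
9^5 ≡ 1 (mod 11)  [q = 2: ≡ 1 ✗]
9^2 ≡ 4 (mod 11)  [q = 5: ≢ 1 ✓]
Since 9^5 ≡ 1, the order of 9 divides 5 < 10, so 9 is not a primitive root.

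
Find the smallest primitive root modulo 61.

φ(61) = 61 − 1 = 60 = 2^2 · 3 · 5.
Test candidates g = 2, 3, … against the prime factors q ∈ {2, 3, 5} of φ(61): g is a generator iff g^(60/q) ≢ 1 for every such q.
g = 2: 2^30 ≡ 60; 2^20 ≡ 47; 2^12 ≡ 9 — none is 1, so 2 is a primitive root.
The smallest primitive root modulo 61 is 2.

2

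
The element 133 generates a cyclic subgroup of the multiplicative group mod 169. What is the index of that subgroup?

4

The order of 133 must divide φ(169) = φ(13^2) = 13·(13−1) = 156 = 2^2 · 3 · 13.
Divisors of 156: 1, 2, 3, 4, 6, 12, 13, 26, 39, 52, 78, 156.
Evaluate successive powers at the divisors of 156:
133^1 ≡ 133
133^2 ≡ 113
133^3 ≡ 157
133^4 ≡ 94
133^6 ≡ 144
133^12 ≡ 118
133^13 ≡ 146
133^26 ≡ 22
133^39 ≡ 1
So ord_169(133) = 39, hence |⟨133⟩| = 39.
Index = |(Z/169Z)^×| / |⟨133⟩| = 156 / 39 = 4.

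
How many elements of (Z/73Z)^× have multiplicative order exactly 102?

φ(73) = 73 − 1 = 72 = 2^3 · 3^2.
In a cyclic group of order 72, there are φ(d) elements of order d for each divisor d of 72, and zero for non-divisors.
Since 102 ∤ 72, the count is 0.

0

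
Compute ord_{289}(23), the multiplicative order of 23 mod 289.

By Lagrange's theorem, ord_289(23) divides φ(289) = φ(17^2) = 17·(17−1) = 272 = 2^4 · 17.
Divisors of 272: 1, 2, 4, 8, 16, 17, 34, 68, 136, 272.
Compute 23^d (mod 289) for the divisors d until we hit 1:
23^1 ≡ 23
23^2 ≡ 240
23^4 ≡ 89
23^8 ≡ 118
23^16 ≡ 52
23^17 ≡ 40
23^34 ≡ 155
23^68 ≡ 38
23^136 ≡ 288
23^272 ≡ 1
Hence ord(23) = 272.

272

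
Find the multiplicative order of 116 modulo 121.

By Lagrange's theorem, ord_121(116) divides φ(121) = φ(11^2) = 11·(11−1) = 110 = 2 · 5 · 11.
Divisors of 110: 1, 2, 5, 10, 11, 22, 55, 110.
Compute 116^d (mod 121) for the divisors d until we hit 1:
116^1 ≡ 116
116^2 ≡ 25
116^5 ≡ 21
116^10 ≡ 78
116^11 ≡ 94
116^22 ≡ 3
116^55 ≡ 120
116^110 ≡ 1
So ord_121(116) = 110.

110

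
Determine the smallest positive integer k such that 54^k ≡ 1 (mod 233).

232

ord(54) | φ(233) = 233 − 1 = 232 = 2^3 · 29.
Divisors of 232: 1, 2, 4, 8, 29, 58, 116, 232.
Compute 54^d (mod 233) for the divisors d until we hit 1:
54^1 ≡ 54
54^2 ≡ 120
54^4 ≡ 187
54^8 ≡ 19
54^29 ≡ 136
54^58 ≡ 89
54^116 ≡ 232
54^232 ≡ 1
So ord_233(54) = 232.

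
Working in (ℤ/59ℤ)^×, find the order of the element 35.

29

ord(35) | φ(59) = 59 − 1 = 58 = 2 · 29.
Divisors of 58: 1, 2, 29, 58.
Evaluate successive powers at the divisors of 58:
35^1 ≡ 35
35^2 ≡ 45
35^29 ≡ 1
The smallest such exponent is 29, so the order of 35 is 29.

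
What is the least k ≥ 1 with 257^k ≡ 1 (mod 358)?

178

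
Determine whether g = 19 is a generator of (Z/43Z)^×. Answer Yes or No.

Yes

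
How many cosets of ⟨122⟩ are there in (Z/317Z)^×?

ord(122) | φ(317) = 317 − 1 = 316 = 2^2 · 79.
Divisors of 316: 1, 2, 4, 79, 158, 316.
Test each divisor d:
122^1 ≡ 122 (mod 317)
122^2 ≡ 302 (mod 317)
122^4 ≡ 225 (mod 317)
122^79 ≡ 114 (mod 317)
122^158 ≡ 316 (mod 317)
122^316 ≡ 1 (mod 317) ✓
The order of 122 is 316, so the subgroup it generates has 316 elements.
The index is φ(317) / ord(122) = 316 / 316 = 1.

1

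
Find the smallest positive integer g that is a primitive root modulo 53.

φ(53) = 53 − 1 = 52 = 2^2 · 13.
Test candidates g = 2, 3, … against the prime factors q ∈ {2, 13} of φ(53): g is a generator iff g^(52/q) ≢ 1 for every such q.
g = 2: 2^26 ≡ 52; 2^4 ≡ 16 — none is 1, so 2 is a primitive root.
Hence the least primitive root of 53 is 2.

2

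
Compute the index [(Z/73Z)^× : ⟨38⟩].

2

ord(38) | φ(73) = 73 − 1 = 72 = 2^3 · 3^2.
Divisors of 72: 1, 2, 3, 4, 6, 8, 9, 12, 18, 24, 36, 72.
Test each divisor d:
38^1 ≡ 38 (mod 73)
38^2 ≡ 57 (mod 73)
38^3 ≡ 49 (mod 73)
38^4 ≡ 37 (mod 73)
38^6 ≡ 65 (mod 73)
38^8 ≡ 55 (mod 73)
38^9 ≡ 46 (mod 73)
38^12 ≡ 64 (mod 73)
38^18 ≡ 72 (mod 73)
38^24 ≡ 8 (mod 73)
38^36 ≡ 1 (mod 73) ✓
So ord_73(38) = 36, hence |⟨38⟩| = 36.
[(Z/73Z)^× : ⟨38⟩] = 72/36 = 2.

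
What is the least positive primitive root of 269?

2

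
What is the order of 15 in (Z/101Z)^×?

100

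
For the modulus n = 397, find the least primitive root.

5

φ(397) = 397 − 1 = 396 = 2^2 · 3^2 · 11.
g is a primitive root iff g^(396/q) ≢ 1 (mod 397) for each prime q ∈ {2, 3, 11}.
g = 2: 2^198 ≡ 396; 2^132 ≡ 1 — hits 1, so not a primitive root.
g = 3: 3^198 ≡ 1 — hits 1, so not a primitive root.
g = 4: 4^198 ≡ 1 — hits 1, so not a primitive root.
g = 5: 5^198 ≡ 396; 5^132 ≡ 362; 5^36 ≡ 290 — none is 1, so 5 is a primitive root.
So 5 is the smallest generator of (Z/397Z)^×.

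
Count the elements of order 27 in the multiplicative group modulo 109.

φ(109) = 109 − 1 = 108 = 2^2 · 3^3.
In a cyclic group of order 108, there are φ(d) elements of order d for each divisor d of 108, and zero for non-divisors.
27 = 3^3 divides 108, and φ(27) = 18.

18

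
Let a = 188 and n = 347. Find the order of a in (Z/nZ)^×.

ord(188) | φ(347) = 347 − 1 = 346 = 2 · 173.
Divisors of 346: 1, 2, 173, 346.
Test each divisor d:
188^1 ≡ 188
188^2 ≡ 297
188^173 ≡ 346
188^346 ≡ 1
Therefore the multiplicative order of 188 modulo 347 is 346.

346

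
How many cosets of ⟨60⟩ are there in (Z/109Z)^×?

2

ord(60) | φ(109) = 109 − 1 = 108 = 2^2 · 3^3.
Divisors of 108: 1, 2, 3, 4, 6, 9, 12, 18, 27, 36, 54, 108.
Evaluate successive powers at the divisors of 108:
60^1 ≡ 60 (mod 109)
60^2 ≡ 3 (mod 109)
60^3 ≡ 71 (mod 109)
60^4 ≡ 9 (mod 109)
60^6 ≡ 27 (mod 109)
60^9 ≡ 64 (mod 109)
60^12 ≡ 75 (mod 109)
60^18 ≡ 63 (mod 109)
60^27 ≡ 108 (mod 109)
60^36 ≡ 45 (mod 109)
60^54 ≡ 1 (mod 109) ✓
Thus |⟨60⟩| = ord(60) = 54.
Index = |(Z/109Z)^×| / |⟨60⟩| = 108 / 54 = 2.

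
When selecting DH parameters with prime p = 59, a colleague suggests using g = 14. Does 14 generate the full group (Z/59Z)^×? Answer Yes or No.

φ(59) = 59 − 1 = 58 = 2 · 29.
It suffices to check that the order of 14 is not a proper divisor of 58: compute 14^(58/q) for q ∈ {2, 29}.
14^29 ≡ 58 (mod 59)  [q = 2: ≢ 1 ✓]
14^2 ≡ 19 (mod 59)  [q = 29: ≢ 1 ✓]
All checks pass, so 14 has order 58 and is a primitive root modulo 59.

Yes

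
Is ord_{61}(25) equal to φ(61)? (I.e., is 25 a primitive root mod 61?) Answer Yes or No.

No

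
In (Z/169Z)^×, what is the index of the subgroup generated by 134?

2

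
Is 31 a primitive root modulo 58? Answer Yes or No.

Yes

φ(58) = φ(2)·φ(29) = 1·28 = 28 = 2^2 · 7.
It suffices to check that the order of 31 is not a proper divisor of 28: compute 31^(28/q) for q ∈ {2, 7}.
31^14 ≡ 57 (mod 58)  [q = 2: ≢ 1 ✓]
31^4 ≡ 45 (mod 58)  [q = 7: ≢ 1 ✓]
None equal 1, so ord_58(31) = 28: 31 is a primitive root.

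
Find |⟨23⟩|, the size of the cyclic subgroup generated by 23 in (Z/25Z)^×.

Since 23 ∈ (Z/25Z)^×, its order divides φ(25) = φ(5^2) = 5·(5−1) = 20 = 2^2 · 5.
Divisors of 20: 1, 2, 4, 5, 10, 20.
Evaluate successive powers at the divisors of 20:
23^1 ≡ 23 (mod 25)
23^2 ≡ 4 (mod 25)
23^4 ≡ 16 (mod 25)
23^5 ≡ 18 (mod 25)
23^10 ≡ 24 (mod 25)
23^20 ≡ 1 (mod 25) ✓
Hence ord(23) = 20.

20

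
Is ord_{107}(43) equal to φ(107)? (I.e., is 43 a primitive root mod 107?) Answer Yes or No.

Yes

φ(107) = 107 − 1 = 106 = 2 · 53.
It suffices to check that the order of 43 is not a proper divisor of 106: compute 43^(106/q) for q ∈ {2, 53}.
43^53 ≡ 106 (mod 107)  [q = 2: ≢ 1 ✓]
43^2 ≡ 30 (mod 107)  [q = 53: ≢ 1 ✓]
All checks pass, so 43 has order 106 and is a primitive root modulo 107.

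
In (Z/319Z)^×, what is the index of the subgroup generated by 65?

20

Since 65 ∈ (Z/319Z)^×, its order divides φ(319) = φ(11·29) = (11−1)·(29−1) = 10·28 = 280 = 2^3 · 5 · 7.
Divisors of 280: 1, 2, 4, 5, 7, 8, 10, 14, 20, 28, 35, 40, 56, 70, 140, 280.
Check 65^d mod 319 for each divisor in increasing order:
65^1 ≡ 65
65^2 ≡ 78
65^4 ≡ 23
65^5 ≡ 219
65^7 ≡ 175
65^8 ≡ 210
65^10 ≡ 111
65^14 ≡ 1
The order of 65 is 14, so the subgroup it generates has 14 elements.
Index = |(Z/319Z)^×| / |⟨65⟩| = 280 / 14 = 20.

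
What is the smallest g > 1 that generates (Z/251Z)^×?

6

φ(251) = 251 − 1 = 250 = 2 · 5^3.
Test candidates g = 2, 3, … against the prime factors q ∈ {2, 5} of φ(251): g is a generator iff g^(250/q) ≢ 1 for every such q.
g = 2: 2^125 ≡ 250; 2^50 ≡ 1 — hits 1, so not a primitive root.
g = 3: 3^125 ≡ 1 — hits 1, so not a primitive root.
g = 4: 4^125 ≡ 1 — hits 1, so not a primitive root.
g = 5: 5^125 ≡ 1 — hits 1, so not a primitive root.
g = 6: 6^125 ≡ 250; 6^50 ≡ 219 — none is 1, so 6 is a primitive root.
So 6 is the smallest generator of (Z/251Z)^×.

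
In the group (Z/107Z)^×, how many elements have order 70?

0

φ(107) = 107 − 1 = 106 = 2 · 53.
In a cyclic group of order 106, there are φ(d) elements of order d for each divisor d of 106, and zero for non-divisors.
Here 106 is not a multiple of 70, so there are no elements of order 70.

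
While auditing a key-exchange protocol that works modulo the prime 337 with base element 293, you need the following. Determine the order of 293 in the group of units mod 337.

336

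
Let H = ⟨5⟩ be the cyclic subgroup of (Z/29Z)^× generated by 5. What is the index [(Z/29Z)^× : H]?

2

The order of 5 must divide φ(29) = 29 − 1 = 28 = 2^2 · 7.
Divisors of 28: 1, 2, 4, 7, 14, 28.
Test each divisor d:
5^1 ≡ 5
5^2 ≡ 25
5^4 ≡ 16
5^7 ≡ 28
5^14 ≡ 1
Thus |⟨5⟩| = ord(5) = 14.
The index is φ(29) / ord(5) = 28 / 14 = 2.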